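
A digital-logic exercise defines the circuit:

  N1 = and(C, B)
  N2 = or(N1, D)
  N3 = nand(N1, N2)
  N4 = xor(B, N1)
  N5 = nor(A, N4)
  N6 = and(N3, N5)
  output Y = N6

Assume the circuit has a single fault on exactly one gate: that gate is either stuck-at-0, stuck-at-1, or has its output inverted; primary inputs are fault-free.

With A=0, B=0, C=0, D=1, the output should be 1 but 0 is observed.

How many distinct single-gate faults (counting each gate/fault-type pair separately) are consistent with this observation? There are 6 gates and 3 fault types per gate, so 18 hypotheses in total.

10

Fault-free: N1=0, N2=1, N3=1, N4=0, N5=1, N6=1 → 1. Observed 0.
  N1: stuck-at-1, inverted output ✓; others ✗
  N2: none of the 3 fault types match ✗
  N3: stuck-at-0, inverted output ✓; others ✗
  N4: stuck-at-1, inverted output ✓; others ✗
  N5: stuck-at-0, inverted output ✓; others ✗
  N6: stuck-at-0, inverted output ✓; others ✗
Consistent faults: {N1 stuck-at-1, N1 inverted output, N3 stuck-at-0, N3 inverted output, N4 stuck-at-1, N4 inverted output, N5 stuck-at-0, N5 inverted output, N6 stuck-at-0, N6 inverted output} — 10 in all.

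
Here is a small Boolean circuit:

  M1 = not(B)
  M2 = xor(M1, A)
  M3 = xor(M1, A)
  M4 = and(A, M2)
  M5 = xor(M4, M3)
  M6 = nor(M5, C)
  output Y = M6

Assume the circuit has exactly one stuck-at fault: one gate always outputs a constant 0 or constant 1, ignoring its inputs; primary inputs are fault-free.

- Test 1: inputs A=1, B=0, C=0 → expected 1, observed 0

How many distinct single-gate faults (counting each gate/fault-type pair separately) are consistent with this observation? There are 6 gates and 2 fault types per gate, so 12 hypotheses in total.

5

Fault-free: M1=1, M2=0, M3=0, M4=0, M5=0, M6=1 → 1. Observed 0.
  M1 stuck-at-0: output 1 ✗
  M1 stuck-at-1: output 1 ✗
  M2 stuck-at-0: output 1 ✗
  M2 stuck-at-1: output 0 ✓
  M3 stuck-at-0: output 1 ✗
  M3 stuck-at-1: output 0 ✓
  M4 stuck-at-0: output 1 ✗
  M4 stuck-at-1: output 0 ✓
  M5 stuck-at-0: output 1 ✗
  M5 stuck-at-1: output 0 ✓
  M6 stuck-at-0: output 0 ✓
  M6 stuck-at-1: output 1 ✗
Consistent faults: {M2 stuck-at-1, M3 stuck-at-1, M4 stuck-at-1, M5 stuck-at-1, M6 stuck-at-0} — 5 in all.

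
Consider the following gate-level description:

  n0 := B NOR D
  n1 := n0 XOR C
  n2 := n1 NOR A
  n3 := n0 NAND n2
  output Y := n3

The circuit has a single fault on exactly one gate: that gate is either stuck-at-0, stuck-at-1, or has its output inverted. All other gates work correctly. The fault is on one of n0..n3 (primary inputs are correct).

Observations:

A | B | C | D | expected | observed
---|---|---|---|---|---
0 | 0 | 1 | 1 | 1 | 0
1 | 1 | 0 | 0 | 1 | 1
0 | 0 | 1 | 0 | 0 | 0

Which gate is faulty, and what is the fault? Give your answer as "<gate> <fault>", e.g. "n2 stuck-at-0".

n0 stuck-at-1

Fault-free values for test 1 (A=0, B=0, C=1, D=1): n0=0, n1=1, n2=0, n3=1, giving Y=1. Observed 0.
Test 1: faults giving observed 0 are {n0 stuck-at-1, n0 inverted output, n3 stuck-at-0, n3 inverted output}.
Test 2 (A=1, B=1, C=0, D=0): fault-free n0=0, n1=0, n2=0, n3=1 → 1; observed 1. Eliminates n3 stuck-at-0, n3 inverted output.
Test 3 (A=0, B=0, C=1, D=0): fault-free n0=1, n1=0, n2=1, n3=0 → 0; observed 0. Eliminates n0 inverted output.
Only n0 stuck-at-1 is consistent with every test.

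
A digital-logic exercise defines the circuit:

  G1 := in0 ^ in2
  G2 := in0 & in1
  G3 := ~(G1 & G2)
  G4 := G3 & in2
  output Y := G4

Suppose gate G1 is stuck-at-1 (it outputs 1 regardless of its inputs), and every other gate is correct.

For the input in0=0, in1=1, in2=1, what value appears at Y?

1

Propagate with G1 forced: G1=1 [stuck-at-1], G2=0, G3=1, G4=1.
So Y = 1. (Same as the fault-free value — the fault is masked on this input.)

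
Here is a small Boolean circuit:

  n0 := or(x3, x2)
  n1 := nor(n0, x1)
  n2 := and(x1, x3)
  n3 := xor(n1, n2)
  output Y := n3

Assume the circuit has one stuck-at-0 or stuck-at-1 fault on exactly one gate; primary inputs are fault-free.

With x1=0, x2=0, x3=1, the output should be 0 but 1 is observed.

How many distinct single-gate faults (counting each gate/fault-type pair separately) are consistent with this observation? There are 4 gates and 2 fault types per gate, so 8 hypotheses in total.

Fault-free: n0=1, n1=0, n2=0, n3=0 → 0. Observed 1.
  n0 stuck-at-0: output 1 ✓
  n0 stuck-at-1: output 0 ✗
  n1 stuck-at-0: output 0 ✗
  n1 stuck-at-1: output 1 ✓
  n2 stuck-at-0: output 0 ✗
  n2 stuck-at-1: output 1 ✓
  n3 stuck-at-0: output 0 ✗
  n3 stuck-at-1: output 1 ✓
Consistent faults: {n0 stuck-at-0, n1 stuck-at-1, n2 stuck-at-1, n3 stuck-at-1} — 4 in all.

4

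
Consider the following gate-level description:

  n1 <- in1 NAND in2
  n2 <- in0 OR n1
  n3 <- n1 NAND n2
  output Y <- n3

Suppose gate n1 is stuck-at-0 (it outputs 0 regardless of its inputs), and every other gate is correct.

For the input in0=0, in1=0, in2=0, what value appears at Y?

1

Propagate with n1 forced: n1=0 [stuck-at-0], n2=0, n3=1.
So Y = 1. (Without the fault it would be 0.)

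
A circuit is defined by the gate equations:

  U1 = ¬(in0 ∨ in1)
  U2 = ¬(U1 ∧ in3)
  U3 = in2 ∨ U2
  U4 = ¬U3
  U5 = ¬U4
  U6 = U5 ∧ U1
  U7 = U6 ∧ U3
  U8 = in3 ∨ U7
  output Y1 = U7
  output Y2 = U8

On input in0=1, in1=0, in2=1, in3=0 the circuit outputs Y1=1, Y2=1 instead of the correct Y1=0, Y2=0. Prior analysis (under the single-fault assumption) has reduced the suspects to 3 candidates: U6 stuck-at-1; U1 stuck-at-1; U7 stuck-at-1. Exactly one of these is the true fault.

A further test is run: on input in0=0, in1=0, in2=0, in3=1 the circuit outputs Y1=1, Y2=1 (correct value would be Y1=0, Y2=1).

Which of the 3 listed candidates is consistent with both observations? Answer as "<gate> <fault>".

Evaluate each candidate on input in0=0, in1=0, in2=0, in3=1:
  U6 stuck-at-1: U1=1, U2=0, U3=0, U4=1, U5=0, U6=1 [stuck-at-1], U7=0, U8=1 → Y1=0, Y2=1 — eliminated
  U1 stuck-at-1: U1=1 [stuck-at-1], U2=0, U3=0, U4=1, U5=0, U6=0, U7=0, U8=1 → Y1=0, Y2=1 — eliminated
  U7 stuck-at-1: U1=1, U2=0, U3=0, U4=1, U5=0, U6=0, U7=1 [stuck-at-1], U8=1 → Y1=1, Y2=1 — matches
Only U7 stuck-at-1 reproduces the observed Y1=1, Y2=1.

U7 stuck-at-1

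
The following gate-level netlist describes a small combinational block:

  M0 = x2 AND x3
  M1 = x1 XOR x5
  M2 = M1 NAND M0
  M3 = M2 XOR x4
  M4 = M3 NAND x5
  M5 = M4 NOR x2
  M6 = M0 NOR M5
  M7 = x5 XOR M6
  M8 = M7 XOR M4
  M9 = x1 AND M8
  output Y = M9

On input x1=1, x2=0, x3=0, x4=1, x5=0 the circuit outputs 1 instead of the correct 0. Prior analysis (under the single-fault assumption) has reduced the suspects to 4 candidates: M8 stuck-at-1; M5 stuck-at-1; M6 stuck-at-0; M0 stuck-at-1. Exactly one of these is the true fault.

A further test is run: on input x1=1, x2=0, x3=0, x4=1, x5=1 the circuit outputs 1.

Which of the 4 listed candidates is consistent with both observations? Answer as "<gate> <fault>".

Evaluate each candidate on input x1=1, x2=0, x3=0, x4=1, x5=1:
  M8 stuck-at-1: M0=0, M1=0, M2=1, M3=0, M4=1, M5=0, M6=1, M7=0, M8=1 [stuck-at-1], M9=1 → 1 — matches
  M5 stuck-at-1: M0=0, M1=0, M2=1, M3=0, M4=1, M5=1 [stuck-at-1], M6=0, M7=1, M8=0, M9=0 → 0 — eliminated
  M6 stuck-at-0: M0=0, M1=0, M2=1, M3=0, M4=1, M5=0, M6=0 [stuck-at-0], M7=1, M8=0, M9=0 → 0 — eliminated
  M0 stuck-at-1: M0=1 [stuck-at-1], M1=0, M2=1, M3=0, M4=1, M5=0, M6=0, M7=1, M8=0, M9=0 → 0 — eliminated
Only M8 stuck-at-1 reproduces the observed 1.

M8 stuck-at-1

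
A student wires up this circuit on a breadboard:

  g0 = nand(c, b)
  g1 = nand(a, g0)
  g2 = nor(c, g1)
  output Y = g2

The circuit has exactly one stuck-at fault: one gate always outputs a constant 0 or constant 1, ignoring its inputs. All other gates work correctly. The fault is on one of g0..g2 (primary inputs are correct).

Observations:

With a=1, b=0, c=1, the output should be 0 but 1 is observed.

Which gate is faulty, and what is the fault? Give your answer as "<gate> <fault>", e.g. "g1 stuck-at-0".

g2 stuck-at-1

Fault-free values for test 1 (a=1, b=0, c=1): g0=1, g1=0, g2=0, giving Y=0. Observed 1.
Test 1: faults giving observed 1 are {g2 stuck-at-1}.
Only g2 stuck-at-1 is consistent with every test.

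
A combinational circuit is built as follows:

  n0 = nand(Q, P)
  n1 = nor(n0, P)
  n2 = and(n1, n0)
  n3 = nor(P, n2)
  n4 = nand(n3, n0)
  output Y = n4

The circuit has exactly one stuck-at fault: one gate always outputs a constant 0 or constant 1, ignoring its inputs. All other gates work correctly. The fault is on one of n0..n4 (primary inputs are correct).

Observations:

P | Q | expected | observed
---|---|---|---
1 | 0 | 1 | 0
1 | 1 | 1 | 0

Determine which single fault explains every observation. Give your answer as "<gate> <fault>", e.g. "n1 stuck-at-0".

n4 stuck-at-0

Fault-free values for test 1 (P=1, Q=0): n0=1, n1=0, n2=0, n3=0, n4=1, giving Y=1. Observed 0.
Test 1: faults giving observed 0 are {n3 stuck-at-1, n4 stuck-at-0}.
Test 2 (P=1, Q=1): fault-free n0=0, n1=0, n2=0, n3=0, n4=1 → 1; observed 0. Eliminates n3 stuck-at-1.
Only n4 stuck-at-0 is consistent with every test.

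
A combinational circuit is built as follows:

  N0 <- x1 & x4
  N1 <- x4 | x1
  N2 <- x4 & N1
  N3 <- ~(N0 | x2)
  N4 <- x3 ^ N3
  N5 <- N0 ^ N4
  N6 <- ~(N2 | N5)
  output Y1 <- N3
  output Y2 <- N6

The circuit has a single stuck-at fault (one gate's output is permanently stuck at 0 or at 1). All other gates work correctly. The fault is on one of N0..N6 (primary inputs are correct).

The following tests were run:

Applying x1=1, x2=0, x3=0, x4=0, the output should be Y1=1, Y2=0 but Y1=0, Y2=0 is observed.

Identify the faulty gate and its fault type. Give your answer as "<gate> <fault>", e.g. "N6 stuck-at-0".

N0 stuck-at-1

Fault-free values for test 1 (x1=1, x2=0, x3=0, x4=0): N0=0, N1=1, N2=0, N3=1, N4=1, N5=1, N6=0, giving Y1=1, Y2=0. Observed Y1=0, Y2=0.
Test 1: faults giving observed Y1=0, Y2=0 are {N0 stuck-at-1}.
Only N0 stuck-at-1 is consistent with every test.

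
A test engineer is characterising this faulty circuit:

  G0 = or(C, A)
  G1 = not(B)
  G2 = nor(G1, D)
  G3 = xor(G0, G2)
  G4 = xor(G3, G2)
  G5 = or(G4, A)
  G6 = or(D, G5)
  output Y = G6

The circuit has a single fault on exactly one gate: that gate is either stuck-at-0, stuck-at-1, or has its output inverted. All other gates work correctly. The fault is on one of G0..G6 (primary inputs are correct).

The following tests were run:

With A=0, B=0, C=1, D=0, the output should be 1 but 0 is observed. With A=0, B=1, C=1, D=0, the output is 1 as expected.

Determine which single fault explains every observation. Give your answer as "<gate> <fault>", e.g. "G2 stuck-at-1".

G3 stuck-at-0

Fault-free values for test 1 (A=0, B=0, C=1, D=0): G0=1, G1=1, G2=0, G3=1, G4=1, G5=1, G6=1, giving Y=1. Observed 0.
Test 1: faults giving observed 0 are {G0 stuck-at-0, G0 inverted output, G3 stuck-at-0, G3 inverted output, G4 stuck-at-0, G4 inverted output, G5 stuck-at-0, G5 inverted output, G6 stuck-at-0, G6 inverted output}.
Test 2 (A=0, B=1, C=1, D=0): fault-free G0=1, G1=0, G2=1, G3=0, G4=1, G5=1, G6=1 → 1; observed 1. Eliminates G0 stuck-at-0, G0 inverted output, G3 inverted output, G4 stuck-at-0, G4 inverted output, G5 stuck-at-0, G5 inverted output, G6 stuck-at-0, G6 inverted output.
Only G3 stuck-at-0 is consistent with every test.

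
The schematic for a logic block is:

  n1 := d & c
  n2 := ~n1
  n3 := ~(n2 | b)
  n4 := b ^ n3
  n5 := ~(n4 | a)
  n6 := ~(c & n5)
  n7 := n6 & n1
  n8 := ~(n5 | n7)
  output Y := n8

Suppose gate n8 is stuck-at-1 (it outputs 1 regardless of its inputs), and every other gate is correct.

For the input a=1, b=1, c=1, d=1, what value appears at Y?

1

Propagate with n8 forced: n1=1, n2=0, n3=0, n4=1, n5=0, n6=1, n7=1, n8=1 [stuck-at-1].
So Y = 1. (Without the fault it would be 0.)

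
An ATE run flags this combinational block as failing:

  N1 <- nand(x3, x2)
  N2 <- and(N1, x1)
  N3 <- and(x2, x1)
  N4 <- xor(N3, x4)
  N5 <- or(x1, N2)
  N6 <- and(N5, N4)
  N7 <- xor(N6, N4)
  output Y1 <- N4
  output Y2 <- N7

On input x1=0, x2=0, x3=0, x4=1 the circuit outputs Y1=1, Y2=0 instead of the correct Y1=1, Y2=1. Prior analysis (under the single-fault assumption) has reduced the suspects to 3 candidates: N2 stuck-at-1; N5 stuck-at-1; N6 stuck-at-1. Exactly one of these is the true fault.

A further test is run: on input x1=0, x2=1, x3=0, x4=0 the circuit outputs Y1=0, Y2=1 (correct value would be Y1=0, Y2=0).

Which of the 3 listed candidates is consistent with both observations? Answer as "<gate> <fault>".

Evaluate each candidate on input x1=0, x2=1, x3=0, x4=0:
  N2 stuck-at-1: N1=1, N2=1 [stuck-at-1], N3=0, N4=0, N5=1, N6=0, N7=0 → Y1=0, Y2=0 — eliminated
  N5 stuck-at-1: N1=1, N2=0, N3=0, N4=0, N5=1 [stuck-at-1], N6=0, N7=0 → Y1=0, Y2=0 — eliminated
  N6 stuck-at-1: N1=1, N2=0, N3=0, N4=0, N5=0, N6=1 [stuck-at-1], N7=1 → Y1=0, Y2=1 — matches
Only N6 stuck-at-1 reproduces the observed Y1=0, Y2=1.

N6 stuck-at-1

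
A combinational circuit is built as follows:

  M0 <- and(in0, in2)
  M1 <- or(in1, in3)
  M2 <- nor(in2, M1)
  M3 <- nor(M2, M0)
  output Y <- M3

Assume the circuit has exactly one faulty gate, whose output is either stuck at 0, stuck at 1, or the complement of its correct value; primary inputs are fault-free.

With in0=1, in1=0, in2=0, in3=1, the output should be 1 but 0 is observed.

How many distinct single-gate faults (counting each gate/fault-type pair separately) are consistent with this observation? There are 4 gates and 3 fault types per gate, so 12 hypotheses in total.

Fault-free: M0=0, M1=1, M2=0, M3=1 → 1. Observed 0.
  M0 stuck-at-0: output 1 ✗
  M0 stuck-at-1: output 0 ✓
  M0 inverted output: output 0 ✓
  M1 stuck-at-0: output 0 ✓
  M1 stuck-at-1: output 1 ✗
  M1 inverted output: output 0 ✓
  M2 stuck-at-0: output 1 ✗
  M2 stuck-at-1: output 0 ✓
  M2 inverted output: output 0 ✓
  M3 stuck-at-0: output 0 ✓
  M3 stuck-at-1: output 1 ✗
  M3 inverted output: output 0 ✓
Consistent faults: {M0 stuck-at-1, M0 inverted output, M1 stuck-at-0, M1 inverted output, M2 stuck-at-1, M2 inverted output, M3 stuck-at-0, M3 inverted output} — 8 in all.

8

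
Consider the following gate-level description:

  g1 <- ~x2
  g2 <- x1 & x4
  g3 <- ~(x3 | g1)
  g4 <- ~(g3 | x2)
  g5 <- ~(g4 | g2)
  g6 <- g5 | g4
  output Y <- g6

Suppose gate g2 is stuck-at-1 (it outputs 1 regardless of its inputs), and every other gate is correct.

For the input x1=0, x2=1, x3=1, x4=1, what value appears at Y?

Propagate with g2 forced: g1=0, g2=1 [stuck-at-1], g3=0, g4=0, g5=0, g6=0.
So Y = 0. (Without the fault it would be 1.)

0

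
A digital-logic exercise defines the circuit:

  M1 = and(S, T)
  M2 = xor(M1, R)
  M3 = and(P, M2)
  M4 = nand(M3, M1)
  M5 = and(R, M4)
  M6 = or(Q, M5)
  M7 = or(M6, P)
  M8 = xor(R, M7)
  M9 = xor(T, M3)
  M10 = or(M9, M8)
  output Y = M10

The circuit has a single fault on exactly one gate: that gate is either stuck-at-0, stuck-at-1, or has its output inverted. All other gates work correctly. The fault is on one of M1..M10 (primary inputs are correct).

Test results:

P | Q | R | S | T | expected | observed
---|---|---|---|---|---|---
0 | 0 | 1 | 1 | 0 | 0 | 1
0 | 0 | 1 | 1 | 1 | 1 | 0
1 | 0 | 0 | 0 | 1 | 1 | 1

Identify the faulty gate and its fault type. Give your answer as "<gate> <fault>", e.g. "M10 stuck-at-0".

M9 inverted output

Fault-free values for test 1 (P=0, Q=0, R=1, S=1, T=0): M1=0, M2=1, M3=0, M4=1, M5=1, M6=1, M7=1, M8=0, M9=0, M10=0, giving Y=0. Observed 1.
Test 1: faults giving observed 1 are {M3 stuck-at-1, M3 inverted output, M4 stuck-at-0, M4 inverted output, M5 stuck-at-0, M5 inverted output, M6 stuck-at-0, M6 inverted output, M7 stuck-at-0, M7 inverted output, M8 stuck-at-1, M8 inverted output, M9 stuck-at-1, M9 inverted output, M10 stuck-at-1, M10 inverted output}.
Test 2 (P=0, Q=0, R=1, S=1, T=1): fault-free M1=1, M2=0, M3=0, M4=1, M5=1, M6=1, M7=1, M8=0, M9=1, M10=1 → 1; observed 0. Eliminates M3 stuck-at-1, M3 inverted output, M4 stuck-at-0, M4 inverted output, M5 stuck-at-0, M5 inverted output, M6 stuck-at-0, M6 inverted output, M7 stuck-at-0, M7 inverted output, M8 stuck-at-1, M8 inverted output, M9 stuck-at-1, M10 stuck-at-1.
Test 3 (P=1, Q=0, R=0, S=0, T=1): fault-free M1=0, M2=0, M3=0, M4=1, M5=0, M6=0, M7=1, M8=1, M9=1, M10=1 → 1; observed 1. Eliminates M10 inverted output.
Only M9 inverted output is consistent with every test.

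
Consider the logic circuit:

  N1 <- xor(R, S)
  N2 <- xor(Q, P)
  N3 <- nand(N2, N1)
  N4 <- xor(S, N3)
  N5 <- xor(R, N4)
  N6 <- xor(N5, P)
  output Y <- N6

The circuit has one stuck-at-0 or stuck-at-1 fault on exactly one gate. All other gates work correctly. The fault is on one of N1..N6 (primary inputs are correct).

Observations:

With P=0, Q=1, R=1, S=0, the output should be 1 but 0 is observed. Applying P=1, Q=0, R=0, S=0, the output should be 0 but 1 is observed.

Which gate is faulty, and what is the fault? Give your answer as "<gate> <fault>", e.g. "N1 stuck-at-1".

N5 stuck-at-0

Fault-free values for test 1 (P=0, Q=1, R=1, S=0): N1=1, N2=1, N3=0, N4=0, N5=1, N6=1, giving Y=1. Observed 0.
Test 1: faults giving observed 0 are {N1 stuck-at-0, N2 stuck-at-0, N3 stuck-at-1, N4 stuck-at-1, N5 stuck-at-0, N6 stuck-at-0}.
Test 2 (P=1, Q=0, R=0, S=0): fault-free N1=0, N2=1, N3=1, N4=1, N5=1, N6=0 → 0; observed 1. Eliminates N1 stuck-at-0, N2 stuck-at-0, N3 stuck-at-1, N4 stuck-at-1, N6 stuck-at-0.
Only N5 stuck-at-0 is consistent with every test.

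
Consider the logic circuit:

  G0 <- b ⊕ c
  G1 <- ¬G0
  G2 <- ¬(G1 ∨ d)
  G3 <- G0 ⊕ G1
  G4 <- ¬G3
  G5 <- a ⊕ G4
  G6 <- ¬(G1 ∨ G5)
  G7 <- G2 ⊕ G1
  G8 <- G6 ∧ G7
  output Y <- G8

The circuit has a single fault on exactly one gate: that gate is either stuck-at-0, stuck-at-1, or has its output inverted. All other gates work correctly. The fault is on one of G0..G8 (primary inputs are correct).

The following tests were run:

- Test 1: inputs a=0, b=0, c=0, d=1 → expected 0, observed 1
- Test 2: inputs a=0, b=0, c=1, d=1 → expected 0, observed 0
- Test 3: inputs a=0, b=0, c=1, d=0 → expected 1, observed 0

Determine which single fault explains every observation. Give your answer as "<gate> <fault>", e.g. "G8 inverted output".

Fault-free values for test 1 (a=0, b=0, c=0, d=1): G0=0, G1=1, G2=0, G3=1, G4=0, G5=0, G6=0, G7=1, G8=0, giving Y=0. Observed 1.
Test 1: faults giving observed 1 are {G6 stuck-at-1, G6 inverted output, G8 stuck-at-1, G8 inverted output}.
Test 2 (a=0, b=0, c=1, d=1): fault-free G0=1, G1=0, G2=0, G3=1, G4=0, G5=0, G6=1, G7=0, G8=0 → 0; observed 0. Eliminates G8 stuck-at-1, G8 inverted output.
Test 3 (a=0, b=0, c=1, d=0): fault-free G0=1, G1=0, G2=1, G3=1, G4=0, G5=0, G6=1, G7=1, G8=1 → 1; observed 0. Eliminates G6 stuck-at-1.
Only G6 inverted output is consistent with every test.

G6 inverted output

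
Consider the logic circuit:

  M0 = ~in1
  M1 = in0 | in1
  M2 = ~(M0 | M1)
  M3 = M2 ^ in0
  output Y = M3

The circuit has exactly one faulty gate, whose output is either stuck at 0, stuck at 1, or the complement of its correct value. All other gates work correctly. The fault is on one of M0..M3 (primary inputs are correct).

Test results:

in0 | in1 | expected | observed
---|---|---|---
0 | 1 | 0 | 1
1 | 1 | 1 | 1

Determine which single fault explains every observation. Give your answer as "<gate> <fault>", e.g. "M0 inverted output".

M3 stuck-at-1

Fault-free values for test 1 (in0=0, in1=1): M0=0, M1=1, M2=0, M3=0, giving Y=0. Observed 1.
Test 1: faults giving observed 1 are {M1 stuck-at-0, M1 inverted output, M2 stuck-at-1, M2 inverted output, M3 stuck-at-1, M3 inverted output}.
Test 2 (in0=1, in1=1): fault-free M0=0, M1=1, M2=0, M3=1 → 1; observed 1. Eliminates M1 stuck-at-0, M1 inverted output, M2 stuck-at-1, M2 inverted output, M3 inverted output.
Only M3 stuck-at-1 is consistent with every test.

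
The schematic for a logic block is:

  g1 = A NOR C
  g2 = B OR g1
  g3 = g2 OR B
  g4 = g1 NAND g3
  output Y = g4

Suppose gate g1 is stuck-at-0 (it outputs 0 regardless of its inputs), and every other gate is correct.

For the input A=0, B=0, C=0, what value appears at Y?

1

Propagate with g1 forced: g1=0 [stuck-at-0], g2=0, g3=0, g4=1.
So Y = 1. (Without the fault it would be 0.)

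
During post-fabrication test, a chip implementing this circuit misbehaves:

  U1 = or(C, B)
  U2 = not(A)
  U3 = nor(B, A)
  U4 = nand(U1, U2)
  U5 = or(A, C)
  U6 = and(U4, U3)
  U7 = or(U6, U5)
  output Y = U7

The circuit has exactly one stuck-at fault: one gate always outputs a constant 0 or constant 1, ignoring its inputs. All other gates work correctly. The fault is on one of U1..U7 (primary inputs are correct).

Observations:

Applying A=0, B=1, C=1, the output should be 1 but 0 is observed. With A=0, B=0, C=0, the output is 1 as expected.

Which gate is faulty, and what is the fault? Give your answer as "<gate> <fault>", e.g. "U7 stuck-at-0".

U5 stuck-at-0

Fault-free values for test 1 (A=0, B=1, C=1): U1=1, U2=1, U3=0, U4=0, U5=1, U6=0, U7=1, giving Y=1. Observed 0.
Test 1: faults giving observed 0 are {U5 stuck-at-0, U7 stuck-at-0}.
Test 2 (A=0, B=0, C=0): fault-free U1=0, U2=1, U3=1, U4=1, U5=0, U6=1, U7=1 → 1; observed 1. Eliminates U7 stuck-at-0.
Only U5 stuck-at-0 is consistent with every test.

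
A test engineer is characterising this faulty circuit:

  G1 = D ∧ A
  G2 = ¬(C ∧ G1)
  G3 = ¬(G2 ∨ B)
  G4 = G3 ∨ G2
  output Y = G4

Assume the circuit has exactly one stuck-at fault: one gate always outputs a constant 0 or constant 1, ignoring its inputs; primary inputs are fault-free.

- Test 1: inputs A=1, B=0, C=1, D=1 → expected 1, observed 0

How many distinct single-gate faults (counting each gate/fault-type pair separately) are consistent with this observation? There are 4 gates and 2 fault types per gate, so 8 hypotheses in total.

2

Fault-free: G1=1, G2=0, G3=1, G4=1 → 1. Observed 0.
  G1 stuck-at-0: output 1 ✗
  G1 stuck-at-1: output 1 ✗
  G2 stuck-at-0: output 1 ✗
  G2 stuck-at-1: output 1 ✗
  G3 stuck-at-0: output 0 ✓
  G3 stuck-at-1: output 1 ✗
  G4 stuck-at-0: output 0 ✓
  G4 stuck-at-1: output 1 ✗
Consistent faults: {G3 stuck-at-0, G4 stuck-at-0} — 2 in all.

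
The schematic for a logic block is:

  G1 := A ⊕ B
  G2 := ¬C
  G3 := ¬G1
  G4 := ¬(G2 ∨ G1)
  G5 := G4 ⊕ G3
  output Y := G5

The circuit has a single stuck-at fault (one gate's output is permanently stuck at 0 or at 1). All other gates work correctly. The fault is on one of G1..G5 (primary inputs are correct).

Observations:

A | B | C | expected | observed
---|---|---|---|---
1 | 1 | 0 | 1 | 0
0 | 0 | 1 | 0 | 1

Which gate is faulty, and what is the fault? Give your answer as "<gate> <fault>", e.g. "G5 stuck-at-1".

G3 stuck-at-0

Fault-free values for test 1 (A=1, B=1, C=0): G1=0, G2=1, G3=1, G4=0, G5=1, giving Y=1. Observed 0.
Test 1: faults giving observed 0 are {G1 stuck-at-1, G2 stuck-at-0, G3 stuck-at-0, G4 stuck-at-1, G5 stuck-at-0}.
Test 2 (A=0, B=0, C=1): fault-free G1=0, G2=0, G3=1, G4=1, G5=0 → 0; observed 1. Eliminates G1 stuck-at-1, G2 stuck-at-0, G4 stuck-at-1, G5 stuck-at-0.
Only G3 stuck-at-0 is consistent with every test.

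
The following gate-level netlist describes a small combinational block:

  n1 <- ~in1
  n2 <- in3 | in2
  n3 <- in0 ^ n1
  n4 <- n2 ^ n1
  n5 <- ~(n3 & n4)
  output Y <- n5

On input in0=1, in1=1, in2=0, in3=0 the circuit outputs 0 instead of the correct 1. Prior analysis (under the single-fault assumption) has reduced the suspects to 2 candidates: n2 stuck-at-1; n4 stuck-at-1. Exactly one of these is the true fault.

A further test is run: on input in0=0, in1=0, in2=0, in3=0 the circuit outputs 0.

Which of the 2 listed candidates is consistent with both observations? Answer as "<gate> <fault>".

Evaluate each candidate on input in0=0, in1=0, in2=0, in3=0:
  n2 stuck-at-1: n1=1, n2=1 [stuck-at-1], n3=1, n4=0, n5=1 → 1 — eliminated
  n4 stuck-at-1: n1=1, n2=0, n3=1, n4=1 [stuck-at-1], n5=0 → 0 — matches
Only n4 stuck-at-1 reproduces the observed 0.

n4 stuck-at-1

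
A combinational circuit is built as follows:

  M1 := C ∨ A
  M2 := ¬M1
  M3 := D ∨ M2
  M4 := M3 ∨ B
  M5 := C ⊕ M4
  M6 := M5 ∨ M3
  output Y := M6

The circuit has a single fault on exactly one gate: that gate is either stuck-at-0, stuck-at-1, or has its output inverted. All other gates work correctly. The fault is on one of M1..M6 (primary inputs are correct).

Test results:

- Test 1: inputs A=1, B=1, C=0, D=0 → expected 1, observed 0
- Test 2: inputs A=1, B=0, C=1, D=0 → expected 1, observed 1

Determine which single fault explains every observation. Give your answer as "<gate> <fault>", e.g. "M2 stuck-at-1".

M4 stuck-at-0

Fault-free values for test 1 (A=1, B=1, C=0, D=0): M1=1, M2=0, M3=0, M4=1, M5=1, M6=1, giving Y=1. Observed 0.
Test 1: faults giving observed 0 are {M4 stuck-at-0, M4 inverted output, M5 stuck-at-0, M5 inverted output, M6 stuck-at-0, M6 inverted output}.
Test 2 (A=1, B=0, C=1, D=0): fault-free M1=1, M2=0, M3=0, M4=0, M5=1, M6=1 → 1; observed 1. Eliminates M4 inverted output, M5 stuck-at-0, M5 inverted output, M6 stuck-at-0, M6 inverted output.
Only M4 stuck-at-0 is consistent with every test.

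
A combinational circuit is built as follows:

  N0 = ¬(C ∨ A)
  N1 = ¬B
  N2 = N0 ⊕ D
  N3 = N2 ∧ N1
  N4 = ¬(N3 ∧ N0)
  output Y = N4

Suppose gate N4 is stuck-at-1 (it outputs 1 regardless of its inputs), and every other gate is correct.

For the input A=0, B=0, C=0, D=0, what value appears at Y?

1

Propagate with N4 forced: N0=1, N1=1, N2=1, N3=1, N4=1 [stuck-at-1].
So Y = 1. (Without the fault it would be 0.)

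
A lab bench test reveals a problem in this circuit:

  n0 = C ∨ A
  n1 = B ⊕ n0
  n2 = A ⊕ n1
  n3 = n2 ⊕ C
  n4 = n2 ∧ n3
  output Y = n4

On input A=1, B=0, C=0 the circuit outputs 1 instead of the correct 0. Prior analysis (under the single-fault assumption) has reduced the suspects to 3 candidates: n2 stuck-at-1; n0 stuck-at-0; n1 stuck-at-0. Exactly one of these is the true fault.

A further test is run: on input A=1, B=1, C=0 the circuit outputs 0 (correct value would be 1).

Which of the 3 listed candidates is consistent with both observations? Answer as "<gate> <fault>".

Evaluate each candidate on input A=1, B=1, C=0:
  n2 stuck-at-1: n0=1, n1=0, n2=1 [stuck-at-1], n3=1, n4=1 → 1 — eliminated
  n0 stuck-at-0: n0=0 [stuck-at-0], n1=1, n2=0, n3=0, n4=0 → 0 — matches
  n1 stuck-at-0: n0=1, n1=0 [stuck-at-0], n2=1, n3=1, n4=1 → 1 — eliminated
Only n0 stuck-at-0 reproduces the observed 0.

n0 stuck-at-0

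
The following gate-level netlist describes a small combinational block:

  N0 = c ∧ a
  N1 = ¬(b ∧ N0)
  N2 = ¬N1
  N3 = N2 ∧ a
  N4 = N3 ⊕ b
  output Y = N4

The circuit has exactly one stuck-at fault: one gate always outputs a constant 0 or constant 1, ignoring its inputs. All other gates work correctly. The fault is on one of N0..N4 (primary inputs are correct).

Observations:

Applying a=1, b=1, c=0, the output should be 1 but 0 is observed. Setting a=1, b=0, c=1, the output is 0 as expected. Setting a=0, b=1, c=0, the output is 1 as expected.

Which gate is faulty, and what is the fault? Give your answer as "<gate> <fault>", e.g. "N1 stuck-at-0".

N0 stuck-at-1

Fault-free values for test 1 (a=1, b=1, c=0): N0=0, N1=1, N2=0, N3=0, N4=1, giving Y=1. Observed 0.
Test 1: faults giving observed 0 are {N0 stuck-at-1, N1 stuck-at-0, N2 stuck-at-1, N3 stuck-at-1, N4 stuck-at-0}.
Test 2 (a=1, b=0, c=1): fault-free N0=1, N1=1, N2=0, N3=0, N4=0 → 0; observed 0. Eliminates N1 stuck-at-0, N2 stuck-at-1, N3 stuck-at-1.
Test 3 (a=0, b=1, c=0): fault-free N0=0, N1=1, N2=0, N3=0, N4=1 → 1; observed 1. Eliminates N4 stuck-at-0.
Only N0 stuck-at-1 is consistent with every test.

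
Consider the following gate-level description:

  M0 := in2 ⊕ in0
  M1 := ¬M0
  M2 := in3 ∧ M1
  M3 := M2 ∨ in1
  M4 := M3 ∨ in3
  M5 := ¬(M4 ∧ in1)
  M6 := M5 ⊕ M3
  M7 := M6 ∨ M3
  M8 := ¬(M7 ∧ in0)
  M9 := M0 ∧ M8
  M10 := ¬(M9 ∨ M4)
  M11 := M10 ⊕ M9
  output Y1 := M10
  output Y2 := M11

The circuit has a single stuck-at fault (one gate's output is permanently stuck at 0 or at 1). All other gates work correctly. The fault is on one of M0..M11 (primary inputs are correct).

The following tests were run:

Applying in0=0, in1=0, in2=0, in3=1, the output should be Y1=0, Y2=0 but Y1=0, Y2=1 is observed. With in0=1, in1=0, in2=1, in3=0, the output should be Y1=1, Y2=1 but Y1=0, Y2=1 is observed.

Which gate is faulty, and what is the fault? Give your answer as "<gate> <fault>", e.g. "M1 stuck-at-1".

M9 stuck-at-1

Fault-free values for test 1 (in0=0, in1=0, in2=0, in3=1): M0=0, M1=1, M2=1, M3=1, M4=1, M5=1, M6=0, M7=1, M8=1, M9=0, M10=0, M11=0, giving Y1=0, Y2=0. Observed Y1=0, Y2=1.
Test 1: faults giving observed Y1=0, Y2=1 are {M0 stuck-at-1, M9 stuck-at-1, M11 stuck-at-1}.
Test 2 (in0=1, in1=0, in2=1, in3=0): fault-free M0=0, M1=1, M2=0, M3=0, M4=0, M5=1, M6=1, M7=1, M8=0, M9=0, M10=1, M11=1 → Y1=1, Y2=1; observed Y1=0, Y2=1. Eliminates M0 stuck-at-1, M11 stuck-at-1.
Only M9 stuck-at-1 is consistent with every test.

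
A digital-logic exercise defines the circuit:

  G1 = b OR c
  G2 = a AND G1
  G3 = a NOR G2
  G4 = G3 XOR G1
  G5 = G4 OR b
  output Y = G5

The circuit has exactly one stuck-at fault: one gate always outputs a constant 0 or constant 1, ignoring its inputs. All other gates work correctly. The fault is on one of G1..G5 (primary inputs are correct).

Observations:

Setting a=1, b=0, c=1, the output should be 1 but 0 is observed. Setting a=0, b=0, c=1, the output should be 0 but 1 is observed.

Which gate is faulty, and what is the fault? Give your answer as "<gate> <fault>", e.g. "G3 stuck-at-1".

G1 stuck-at-0

Fault-free values for test 1 (a=1, b=0, c=1): G1=1, G2=1, G3=0, G4=1, G5=1, giving Y=1. Observed 0.
Test 1: faults giving observed 0 are {G1 stuck-at-0, G3 stuck-at-1, G4 stuck-at-0, G5 stuck-at-0}.
Test 2 (a=0, b=0, c=1): fault-free G1=1, G2=0, G3=1, G4=0, G5=0 → 0; observed 1. Eliminates G3 stuck-at-1, G4 stuck-at-0, G5 stuck-at-0.
Only G1 stuck-at-0 is consistent with every test.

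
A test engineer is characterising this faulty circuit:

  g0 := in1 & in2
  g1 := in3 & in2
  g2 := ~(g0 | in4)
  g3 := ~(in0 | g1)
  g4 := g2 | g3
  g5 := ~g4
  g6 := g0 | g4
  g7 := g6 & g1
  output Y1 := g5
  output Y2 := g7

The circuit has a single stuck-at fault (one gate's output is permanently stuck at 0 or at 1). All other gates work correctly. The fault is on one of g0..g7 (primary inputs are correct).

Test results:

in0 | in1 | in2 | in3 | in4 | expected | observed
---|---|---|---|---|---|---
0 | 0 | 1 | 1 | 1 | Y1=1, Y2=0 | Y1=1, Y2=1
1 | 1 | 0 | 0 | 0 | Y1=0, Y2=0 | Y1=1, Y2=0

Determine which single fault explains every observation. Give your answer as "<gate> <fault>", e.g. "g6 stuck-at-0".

Fault-free values for test 1 (in0=0, in1=0, in2=1, in3=1, in4=1): g0=0, g1=1, g2=0, g3=0, g4=0, g5=1, g6=0, g7=0, giving Y1=1, Y2=0. Observed Y1=1, Y2=1.
Test 1: faults giving observed Y1=1, Y2=1 are {g0 stuck-at-1, g6 stuck-at-1, g7 stuck-at-1}.
Test 2 (in0=1, in1=1, in2=0, in3=0, in4=0): fault-free g0=0, g1=0, g2=1, g3=0, g4=1, g5=0, g6=1, g7=0 → Y1=0, Y2=0; observed Y1=1, Y2=0. Eliminates g6 stuck-at-1, g7 stuck-at-1.
Only g0 stuck-at-1 is consistent with every test.

g0 stuck-at-1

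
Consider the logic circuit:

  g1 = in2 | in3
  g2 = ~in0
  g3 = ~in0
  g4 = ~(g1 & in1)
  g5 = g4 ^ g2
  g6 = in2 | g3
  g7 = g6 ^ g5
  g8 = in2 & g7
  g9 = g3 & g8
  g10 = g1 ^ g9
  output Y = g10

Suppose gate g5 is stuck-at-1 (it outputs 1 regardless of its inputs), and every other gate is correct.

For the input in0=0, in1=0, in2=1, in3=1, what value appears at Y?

1

Propagate with g5 forced: g1=1, g2=1, g3=1, g4=1, g5=1 [stuck-at-1], g6=1, g7=0, g8=0, g9=0, g10=1.
So Y = 1. (Without the fault it would be 0.)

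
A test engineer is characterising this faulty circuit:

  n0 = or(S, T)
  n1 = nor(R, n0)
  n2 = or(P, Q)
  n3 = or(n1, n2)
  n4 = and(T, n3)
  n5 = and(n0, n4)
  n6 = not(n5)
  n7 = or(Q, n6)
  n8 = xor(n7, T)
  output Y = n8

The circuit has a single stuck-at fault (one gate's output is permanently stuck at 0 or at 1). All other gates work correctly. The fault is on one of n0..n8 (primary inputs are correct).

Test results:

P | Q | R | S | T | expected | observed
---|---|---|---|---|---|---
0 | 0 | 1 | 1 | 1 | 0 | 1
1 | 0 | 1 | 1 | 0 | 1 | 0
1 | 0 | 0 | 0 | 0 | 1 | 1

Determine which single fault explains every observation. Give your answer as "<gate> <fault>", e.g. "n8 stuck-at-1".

n4 stuck-at-1

Fault-free values for test 1 (P=0, Q=0, R=1, S=1, T=1): n0=1, n1=0, n2=0, n3=0, n4=0, n5=0, n6=1, n7=1, n8=0, giving Y=0. Observed 1.
Test 1: faults giving observed 1 are {n1 stuck-at-1, n2 stuck-at-1, n3 stuck-at-1, n4 stuck-at-1, n5 stuck-at-1, n6 stuck-at-0, n7 stuck-at-0, n8 stuck-at-1}.
Test 2 (P=1, Q=0, R=1, S=1, T=0): fault-free n0=1, n1=0, n2=1, n3=1, n4=0, n5=0, n6=1, n7=1, n8=1 → 1; observed 0. Eliminates n1 stuck-at-1, n2 stuck-at-1, n3 stuck-at-1, n8 stuck-at-1.
Test 3 (P=1, Q=0, R=0, S=0, T=0): fault-free n0=0, n1=1, n2=1, n3=1, n4=0, n5=0, n6=1, n7=1, n8=1 → 1; observed 1. Eliminates n5 stuck-at-1, n6 stuck-at-0, n7 stuck-at-0.
Only n4 stuck-at-1 is consistent with every test.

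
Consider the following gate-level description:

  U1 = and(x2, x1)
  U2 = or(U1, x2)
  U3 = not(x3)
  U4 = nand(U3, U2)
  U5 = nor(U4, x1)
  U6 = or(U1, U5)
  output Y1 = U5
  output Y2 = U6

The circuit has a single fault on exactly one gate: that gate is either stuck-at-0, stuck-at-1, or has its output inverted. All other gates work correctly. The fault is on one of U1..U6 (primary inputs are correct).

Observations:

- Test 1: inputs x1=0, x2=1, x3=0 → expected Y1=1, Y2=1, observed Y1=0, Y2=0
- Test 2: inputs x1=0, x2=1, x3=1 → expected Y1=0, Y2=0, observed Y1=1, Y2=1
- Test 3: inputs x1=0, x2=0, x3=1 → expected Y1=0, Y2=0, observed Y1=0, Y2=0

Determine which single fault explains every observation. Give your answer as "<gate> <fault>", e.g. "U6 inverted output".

U3 inverted output

Fault-free values for test 1 (x1=0, x2=1, x3=0): U1=0, U2=1, U3=1, U4=0, U5=1, U6=1, giving Y1=1, Y2=1. Observed Y1=0, Y2=0.
Test 1: faults giving observed Y1=0, Y2=0 are {U2 stuck-at-0, U2 inverted output, U3 stuck-at-0, U3 inverted output, U4 stuck-at-1, U4 inverted output, U5 stuck-at-0, U5 inverted output}.
Test 2 (x1=0, x2=1, x3=1): fault-free U1=0, U2=1, U3=0, U4=1, U5=0, U6=0 → Y1=0, Y2=0; observed Y1=1, Y2=1. Eliminates U2 stuck-at-0, U2 inverted output, U3 stuck-at-0, U4 stuck-at-1, U5 stuck-at-0.
Test 3 (x1=0, x2=0, x3=1): fault-free U1=0, U2=0, U3=0, U4=1, U5=0, U6=0 → Y1=0, Y2=0; observed Y1=0, Y2=0. Eliminates U4 inverted output, U5 inverted output.
Only U3 inverted output is consistent with every test.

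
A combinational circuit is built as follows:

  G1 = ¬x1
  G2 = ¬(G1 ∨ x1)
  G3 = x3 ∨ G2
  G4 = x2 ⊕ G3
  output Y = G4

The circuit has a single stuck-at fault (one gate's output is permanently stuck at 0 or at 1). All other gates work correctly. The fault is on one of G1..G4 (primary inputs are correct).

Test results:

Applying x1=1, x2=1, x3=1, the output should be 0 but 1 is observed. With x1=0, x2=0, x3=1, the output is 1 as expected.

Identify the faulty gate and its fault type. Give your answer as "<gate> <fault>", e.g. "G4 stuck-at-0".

Fault-free values for test 1 (x1=1, x2=1, x3=1): G1=0, G2=0, G3=1, G4=0, giving Y=0. Observed 1.
Test 1: faults giving observed 1 are {G3 stuck-at-0, G4 stuck-at-1}.
Test 2 (x1=0, x2=0, x3=1): fault-free G1=1, G2=0, G3=1, G4=1 → 1; observed 1. Eliminates G3 stuck-at-0.
Only G4 stuck-at-1 is consistent with every test.

G4 stuck-at-1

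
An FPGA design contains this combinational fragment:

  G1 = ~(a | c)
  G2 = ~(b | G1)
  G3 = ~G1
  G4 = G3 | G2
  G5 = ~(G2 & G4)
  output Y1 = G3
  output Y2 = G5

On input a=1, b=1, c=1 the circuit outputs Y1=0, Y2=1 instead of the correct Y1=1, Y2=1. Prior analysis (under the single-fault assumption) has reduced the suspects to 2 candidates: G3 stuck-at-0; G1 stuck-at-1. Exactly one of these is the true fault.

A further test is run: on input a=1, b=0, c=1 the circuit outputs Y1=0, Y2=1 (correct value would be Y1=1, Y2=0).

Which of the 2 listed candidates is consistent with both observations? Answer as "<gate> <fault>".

Evaluate each candidate on input a=1, b=0, c=1:
  G3 stuck-at-0: G1=0, G2=1, G3=0 [stuck-at-0], G4=1, G5=0 → Y1=0, Y2=0 — eliminated
  G1 stuck-at-1: G1=1 [stuck-at-1], G2=0, G3=0, G4=0, G5=1 → Y1=0, Y2=1 — matches
Only G1 stuck-at-1 reproduces the observed Y1=0, Y2=1.

G1 stuck-at-1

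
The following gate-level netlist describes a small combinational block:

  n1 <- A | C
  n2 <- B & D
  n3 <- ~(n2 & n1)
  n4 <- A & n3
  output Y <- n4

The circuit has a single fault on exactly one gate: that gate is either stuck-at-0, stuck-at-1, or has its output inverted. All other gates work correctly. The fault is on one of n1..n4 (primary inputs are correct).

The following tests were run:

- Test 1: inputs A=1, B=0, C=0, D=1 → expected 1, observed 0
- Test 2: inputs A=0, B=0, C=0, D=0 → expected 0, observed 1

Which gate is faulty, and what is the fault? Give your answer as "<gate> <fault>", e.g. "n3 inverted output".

Fault-free values for test 1 (A=1, B=0, C=0, D=1): n1=1, n2=0, n3=1, n4=1, giving Y=1. Observed 0.
Test 1: faults giving observed 0 are {n2 stuck-at-1, n2 inverted output, n3 stuck-at-0, n3 inverted output, n4 stuck-at-0, n4 inverted output}.
Test 2 (A=0, B=0, C=0, D=0): fault-free n1=0, n2=0, n3=1, n4=0 → 0; observed 1. Eliminates n2 stuck-at-1, n2 inverted output, n3 stuck-at-0, n3 inverted output, n4 stuck-at-0.
Only n4 inverted output is consistent with every test.

n4 inverted output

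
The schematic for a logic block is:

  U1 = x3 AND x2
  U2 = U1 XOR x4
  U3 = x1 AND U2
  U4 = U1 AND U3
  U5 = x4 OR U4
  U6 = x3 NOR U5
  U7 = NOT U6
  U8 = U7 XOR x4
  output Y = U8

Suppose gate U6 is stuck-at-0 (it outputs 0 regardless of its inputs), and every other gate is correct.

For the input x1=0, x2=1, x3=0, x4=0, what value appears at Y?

1

Propagate with U6 forced: U1=0, U2=0, U3=0, U4=0, U5=0, U6=0 [stuck-at-0], U7=1, U8=1.
So Y = 1. (Without the fault it would be 0.)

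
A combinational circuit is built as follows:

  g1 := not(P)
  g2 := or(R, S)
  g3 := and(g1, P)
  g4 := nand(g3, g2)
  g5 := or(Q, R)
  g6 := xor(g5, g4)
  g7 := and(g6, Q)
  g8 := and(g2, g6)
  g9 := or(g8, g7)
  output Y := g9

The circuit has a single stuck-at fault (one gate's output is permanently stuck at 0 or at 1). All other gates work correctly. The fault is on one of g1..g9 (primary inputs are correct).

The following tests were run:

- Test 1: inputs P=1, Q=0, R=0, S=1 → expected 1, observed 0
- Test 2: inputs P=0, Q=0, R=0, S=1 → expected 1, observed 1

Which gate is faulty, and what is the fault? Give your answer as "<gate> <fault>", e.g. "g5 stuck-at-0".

Fault-free values for test 1 (P=1, Q=0, R=0, S=1): g1=0, g2=1, g3=0, g4=1, g5=0, g6=1, g7=0, g8=1, g9=1, giving Y=1. Observed 0.
Test 1: faults giving observed 0 are {g1 stuck-at-1, g2 stuck-at-0, g3 stuck-at-1, g4 stuck-at-0, g5 stuck-at-1, g6 stuck-at-0, g8 stuck-at-0, g9 stuck-at-0}.
Test 2 (P=0, Q=0, R=0, S=1): fault-free g1=1, g2=1, g3=0, g4=1, g5=0, g6=1, g7=0, g8=1, g9=1 → 1; observed 1. Eliminates g2 stuck-at-0, g3 stuck-at-1, g4 stuck-at-0, g5 stuck-at-1, g6 stuck-at-0, g8 stuck-at-0, g9 stuck-at-0.
Only g1 stuck-at-1 is consistent with every test.

g1 stuck-at-1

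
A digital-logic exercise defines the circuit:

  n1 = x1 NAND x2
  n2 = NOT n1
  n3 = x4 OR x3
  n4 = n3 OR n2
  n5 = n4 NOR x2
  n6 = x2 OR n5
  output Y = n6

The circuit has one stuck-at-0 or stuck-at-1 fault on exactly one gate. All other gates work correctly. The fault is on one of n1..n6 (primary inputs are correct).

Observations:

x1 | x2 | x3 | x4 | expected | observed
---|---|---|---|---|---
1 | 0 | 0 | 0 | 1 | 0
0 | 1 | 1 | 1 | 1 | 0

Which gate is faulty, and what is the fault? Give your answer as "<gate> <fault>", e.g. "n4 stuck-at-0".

n6 stuck-at-0

Fault-free values for test 1 (x1=1, x2=0, x3=0, x4=0): n1=1, n2=0, n3=0, n4=0, n5=1, n6=1, giving Y=1. Observed 0.
Test 1: faults giving observed 0 are {n1 stuck-at-0, n2 stuck-at-1, n3 stuck-at-1, n4 stuck-at-1, n5 stuck-at-0, n6 stuck-at-0}.
Test 2 (x1=0, x2=1, x3=1, x4=1): fault-free n1=1, n2=0, n3=1, n4=1, n5=0, n6=1 → 1; observed 0. Eliminates n1 stuck-at-0, n2 stuck-at-1, n3 stuck-at-1, n4 stuck-at-1, n5 stuck-at-0.
Only n6 stuck-at-0 is consistent with every test.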